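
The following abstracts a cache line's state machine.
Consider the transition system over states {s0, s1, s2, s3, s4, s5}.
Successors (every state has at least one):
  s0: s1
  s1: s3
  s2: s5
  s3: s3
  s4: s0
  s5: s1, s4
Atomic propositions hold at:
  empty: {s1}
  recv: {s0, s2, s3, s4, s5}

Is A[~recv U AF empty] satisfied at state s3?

Sat(~recv) = {s1}
AF empty: least fixpoint, start Z0 = {s1}, add states with every successor in Z. Z1 = {s0, s1}; Z2 = {s0, s1, s4}; Z3 = {s0, s1, s4, s5}; Z4 = {s0, s1, s2, s4, s5}; fixed.
Sat(AF empty) = {s0, s1, s2, s4, s5}
A[~recv U AF empty]: least fixpoint, start Z0 = Sat(AF empty) = {s0, s1, s2, s4, s5}, add states in Sat(~recv) with every successor in Z. Already a fixed point.
Sat(A[~recv U AF empty]) = {s0, s1, s2, s4, s5}
s3 ∉ Sat(A[~recv U AF empty]) = {s0, s1, s2, s4, s5}, so the formula does not hold at s3.

No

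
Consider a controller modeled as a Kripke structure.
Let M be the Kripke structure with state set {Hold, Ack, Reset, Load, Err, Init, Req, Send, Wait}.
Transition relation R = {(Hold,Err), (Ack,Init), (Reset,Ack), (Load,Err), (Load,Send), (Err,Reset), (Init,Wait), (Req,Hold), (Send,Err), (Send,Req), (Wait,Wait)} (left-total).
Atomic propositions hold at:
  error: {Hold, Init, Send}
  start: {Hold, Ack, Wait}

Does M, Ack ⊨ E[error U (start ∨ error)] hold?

Yes

Sat(start ∨ error) = {Hold, Ack, Init, Send, Wait}
E[error U (start ∨ error)]: least fixpoint, start Z0 = Sat((start ∨ error)) = {Hold, Ack, Init, Send, Wait}, add states in Sat(error) with some successor in Z. Already a fixed point.
Sat(E[error U (start ∨ error)]) = {Hold, Ack, Init, Send, Wait}
Ack ∈ Sat(E[error U (start ∨ error)]) = {Hold, Ack, Init, Send, Wait}, so the formula holds at Ack.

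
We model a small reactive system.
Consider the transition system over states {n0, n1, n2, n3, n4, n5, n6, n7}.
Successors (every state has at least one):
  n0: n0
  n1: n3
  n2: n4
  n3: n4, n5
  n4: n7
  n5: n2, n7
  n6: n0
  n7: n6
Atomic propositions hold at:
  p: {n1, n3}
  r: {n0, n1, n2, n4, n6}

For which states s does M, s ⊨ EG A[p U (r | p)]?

Sat(r | p) = {n0, n1, n2, n3, n4, n6}
A[p U (r | p)]: least fixpoint, start Z0 = Sat((r | p)) = {n0, n1, n2, n3, n4, n6}, add states in Sat(p) with every successor in Z. Already a fixed point.
Sat(A[p U (r | p)]) = {n0, n1, n2, n3, n4, n6}
EG A[p U (r | p)]: greatest fixpoint, start Z0 = {n0, n1, n2, n3, n4, n6}, keep only states in Sat with some successor in Z. Z1 = {n0, n1, n2, n3, n6}; Z2 = {n0, n1, n6}; Z3 = {n0, n6}; fixed.
Sat(EG A[p U (r | p)]) = {n0, n6}

{n0, n6}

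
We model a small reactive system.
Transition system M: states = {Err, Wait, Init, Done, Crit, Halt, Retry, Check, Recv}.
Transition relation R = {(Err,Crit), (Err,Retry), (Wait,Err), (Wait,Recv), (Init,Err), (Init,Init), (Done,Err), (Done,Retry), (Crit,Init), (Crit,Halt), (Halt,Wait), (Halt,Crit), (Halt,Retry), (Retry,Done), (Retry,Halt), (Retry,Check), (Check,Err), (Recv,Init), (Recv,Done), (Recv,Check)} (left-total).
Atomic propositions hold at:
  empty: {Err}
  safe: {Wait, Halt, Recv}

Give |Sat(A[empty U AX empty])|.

Sat(AX empty) = {s : every successor in {Err}} = {Check}
A[empty U AX empty]: least fixpoint, start Z0 = Sat(AX empty) = {Check}, add states in Sat(empty) with every successor in Z. Already a fixed point.
Sat(A[empty U AX empty]) = {Check}
|Sat(A[empty U AX empty])| = |{Check}| = 1.

1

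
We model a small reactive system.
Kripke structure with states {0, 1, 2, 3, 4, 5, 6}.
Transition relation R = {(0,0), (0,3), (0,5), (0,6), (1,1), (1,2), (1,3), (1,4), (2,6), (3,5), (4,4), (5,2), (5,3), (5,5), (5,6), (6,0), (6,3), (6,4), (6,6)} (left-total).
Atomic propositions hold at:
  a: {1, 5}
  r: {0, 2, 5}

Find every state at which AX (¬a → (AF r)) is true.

Sat(¬a) = {0, 2, 3, 4, 6}
AF r: least fixpoint, start Z0 = {0, 2, 5}, add states with every successor in Z. Z1 = {0, 2, 3, 5}; fixed.
Sat(AF r) = {0, 2, 3, 5}
Sat(¬a → (AF r)) = {0, 1, 2, 3, 5}
Sat(AX (¬a → (AF r))) = {s : every successor in {0, 1, 2, 3, 5}} = {3}

{3}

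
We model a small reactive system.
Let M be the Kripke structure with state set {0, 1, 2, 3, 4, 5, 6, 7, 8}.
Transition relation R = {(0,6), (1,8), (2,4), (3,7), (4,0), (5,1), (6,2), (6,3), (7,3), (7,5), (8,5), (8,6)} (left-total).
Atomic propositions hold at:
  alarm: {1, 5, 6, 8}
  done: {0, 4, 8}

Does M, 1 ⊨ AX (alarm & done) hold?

Yes

Sat(alarm & done) = {8}
Sat(AX (alarm & done)) = {s : every successor in {8}} = {1}
1 ∈ Sat(AX (alarm & done)) = {1}, so the formula holds at 1.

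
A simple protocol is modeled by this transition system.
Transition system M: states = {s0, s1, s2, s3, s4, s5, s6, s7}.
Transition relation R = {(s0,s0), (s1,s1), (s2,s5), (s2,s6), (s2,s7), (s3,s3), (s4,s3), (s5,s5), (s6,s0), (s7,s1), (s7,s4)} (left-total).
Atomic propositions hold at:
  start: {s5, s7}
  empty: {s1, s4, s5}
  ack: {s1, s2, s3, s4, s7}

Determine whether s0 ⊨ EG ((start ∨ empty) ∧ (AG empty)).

Sat(start ∨ empty) = {s1, s4, s5, s7}
AG empty: greatest fixpoint, start Z0 = {s1, s4, s5}, keep only states in Sat with every successor in Z. Z1 = {s1, s5}; fixed.
Sat(AG empty) = {s1, s5}
Sat((start ∨ empty) ∧ (AG empty)) = {s1, s5}
EG ((start ∨ empty) ∧ (AG empty)): greatest fixpoint, start Z0 = {s1, s5}, keep only states in Sat with some successor in Z. Already a fixed point.
Sat(EG ((start ∨ empty) ∧ (AG empty))) = {s1, s5}
s0 ∉ Sat(EG ((start ∨ empty) ∧ (AG empty))) = {s1, s5}, so the formula does not hold at s0.

No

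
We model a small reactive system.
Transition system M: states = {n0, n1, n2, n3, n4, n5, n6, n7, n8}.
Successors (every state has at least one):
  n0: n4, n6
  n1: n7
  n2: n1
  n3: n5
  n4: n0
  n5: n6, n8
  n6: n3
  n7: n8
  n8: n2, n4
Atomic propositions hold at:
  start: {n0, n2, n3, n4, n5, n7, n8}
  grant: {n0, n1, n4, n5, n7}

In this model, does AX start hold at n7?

Yes

Sat(AX start) = {s : every successor in {n0, n2, n3, n4, n5, n7, n8}} = {n1, n3, n4, n6, n7, n8}
n7 ∈ Sat(AX start) = {n1, n3, n4, n6, n7, n8}, so the formula holds at n7.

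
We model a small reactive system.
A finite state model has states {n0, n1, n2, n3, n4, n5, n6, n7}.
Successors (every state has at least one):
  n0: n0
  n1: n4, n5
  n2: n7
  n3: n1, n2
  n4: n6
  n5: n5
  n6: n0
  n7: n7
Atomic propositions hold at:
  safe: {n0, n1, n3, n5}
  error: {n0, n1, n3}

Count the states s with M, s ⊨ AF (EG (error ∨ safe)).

6

Sat(error ∨ safe) = {n0, n1, n3, n5}
EG (error ∨ safe): greatest fixpoint, start Z0 = {n0, n1, n3, n5}, keep only states in Sat with some successor in Z. Already a fixed point.
Sat(EG (error ∨ safe)) = {n0, n1, n3, n5}
AF (EG (error ∨ safe)): least fixpoint, start Z0 = {n0, n1, n3, n5}, add states with every successor in Z. Z1 = {n0, n1, n3, n5, n6}; Z2 = {n0, n1, n3, n4, n5, n6}; fixed.
Sat(AF (EG (error ∨ safe))) = {n0, n1, n3, n4, n5, n6}
|Sat(AF (EG (error ∨ safe)))| = |{n0, n1, n3, n4, n5, n6}| = 6.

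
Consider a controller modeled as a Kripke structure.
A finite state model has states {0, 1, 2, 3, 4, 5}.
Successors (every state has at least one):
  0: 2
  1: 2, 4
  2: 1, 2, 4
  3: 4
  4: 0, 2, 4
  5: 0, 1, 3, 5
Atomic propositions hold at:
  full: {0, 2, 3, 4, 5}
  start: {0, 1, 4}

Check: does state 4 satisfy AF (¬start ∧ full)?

No

Sat(¬start) = {2, 3, 5}
Sat(¬start ∧ full) = {2, 3, 5}
AF (¬start ∧ full): least fixpoint, start Z0 = {2, 3, 5}, add states with every successor in Z. Z1 = {0, 2, 3, 5}; fixed.
Sat(AF (¬start ∧ full)) = {0, 2, 3, 5}
4 ∉ Sat(AF (¬start ∧ full)) = {0, 2, 3, 5}, so the formula does not hold at 4.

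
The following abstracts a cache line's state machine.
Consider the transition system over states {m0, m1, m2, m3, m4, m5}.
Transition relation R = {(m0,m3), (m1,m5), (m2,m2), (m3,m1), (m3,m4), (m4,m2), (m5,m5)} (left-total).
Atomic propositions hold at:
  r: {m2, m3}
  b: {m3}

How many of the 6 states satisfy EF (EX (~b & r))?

4

Sat(~b) = {m0, m1, m2, m4, m5}
Sat(~b & r) = {m2}
Sat(EX (~b & r)) = {s : some successor in {m2}} = {m2, m4}
EF (EX (~b & r)): least fixpoint, start Z0 = {m2, m4}, add states with some successor in Z. Z1 = {m2, m3, m4}; Z2 = {m0, m2, m3, m4}; fixed.
Sat(EF (EX (~b & r))) = {m0, m2, m3, m4}
|Sat(EF (EX (~b & r)))| = |{m0, m2, m3, m4}| = 4.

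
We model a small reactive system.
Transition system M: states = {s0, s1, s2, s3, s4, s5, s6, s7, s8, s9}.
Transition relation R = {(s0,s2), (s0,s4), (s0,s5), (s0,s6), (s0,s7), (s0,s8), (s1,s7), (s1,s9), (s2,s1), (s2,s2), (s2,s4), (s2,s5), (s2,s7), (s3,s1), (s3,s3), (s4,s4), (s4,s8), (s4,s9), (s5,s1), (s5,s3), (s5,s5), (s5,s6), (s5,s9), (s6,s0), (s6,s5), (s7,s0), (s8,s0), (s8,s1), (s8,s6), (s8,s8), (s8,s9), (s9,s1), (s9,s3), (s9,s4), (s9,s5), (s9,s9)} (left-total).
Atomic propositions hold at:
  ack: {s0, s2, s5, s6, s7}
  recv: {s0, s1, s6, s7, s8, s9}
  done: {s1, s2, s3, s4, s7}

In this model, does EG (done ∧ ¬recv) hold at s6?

Sat(¬recv) = {s2, s3, s4, s5}
Sat(done ∧ ¬recv) = {s2, s3, s4}
EG (done ∧ ¬recv): greatest fixpoint, start Z0 = {s2, s3, s4}, keep only states in Sat with some successor in Z. Already a fixed point.
Sat(EG (done ∧ ¬recv)) = {s2, s3, s4}
s6 ∉ Sat(EG (done ∧ ¬recv)) = {s2, s3, s4}, so the formula does not hold at s6.

No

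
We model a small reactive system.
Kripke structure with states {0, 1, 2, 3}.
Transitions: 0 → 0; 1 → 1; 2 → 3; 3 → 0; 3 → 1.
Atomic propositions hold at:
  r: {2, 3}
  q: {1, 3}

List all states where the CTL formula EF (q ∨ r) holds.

{1, 2, 3}

Sat(q ∨ r) = {1, 2, 3}
EF (q ∨ r): least fixpoint, start Z0 = {1, 2, 3}, add states with some successor in Z. Already a fixed point.
Sat(EF (q ∨ r)) = {1, 2, 3}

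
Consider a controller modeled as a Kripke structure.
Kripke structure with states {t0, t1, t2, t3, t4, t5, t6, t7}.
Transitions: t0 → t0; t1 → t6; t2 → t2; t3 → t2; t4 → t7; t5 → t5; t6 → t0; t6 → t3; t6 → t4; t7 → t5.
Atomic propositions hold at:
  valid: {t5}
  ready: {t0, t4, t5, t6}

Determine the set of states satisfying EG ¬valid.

Sat(¬valid) = {t0, t1, t2, t3, t4, t6, t7}
EG ¬valid: greatest fixpoint, start Z0 = {t0, t1, t2, t3, t4, t6, t7}, keep only states in Sat with some successor in Z. Z1 = {t0, t1, t2, t3, t4, t6}; Z2 = {t0, t1, t2, t3, t6}; fixed.
Sat(EG ¬valid) = {t0, t1, t2, t3, t6}

{t0, t1, t2, t3, t6}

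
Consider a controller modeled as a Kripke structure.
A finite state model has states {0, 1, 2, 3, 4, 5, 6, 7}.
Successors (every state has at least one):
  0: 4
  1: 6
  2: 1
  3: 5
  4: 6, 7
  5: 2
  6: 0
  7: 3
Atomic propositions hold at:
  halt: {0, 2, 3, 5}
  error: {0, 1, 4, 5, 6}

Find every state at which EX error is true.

Sat(EX error) = {s : some successor in {0, 1, 4, 5, 6}} = {0, 1, 2, 3, 4, 6}

{0, 1, 2, 3, 4, 6}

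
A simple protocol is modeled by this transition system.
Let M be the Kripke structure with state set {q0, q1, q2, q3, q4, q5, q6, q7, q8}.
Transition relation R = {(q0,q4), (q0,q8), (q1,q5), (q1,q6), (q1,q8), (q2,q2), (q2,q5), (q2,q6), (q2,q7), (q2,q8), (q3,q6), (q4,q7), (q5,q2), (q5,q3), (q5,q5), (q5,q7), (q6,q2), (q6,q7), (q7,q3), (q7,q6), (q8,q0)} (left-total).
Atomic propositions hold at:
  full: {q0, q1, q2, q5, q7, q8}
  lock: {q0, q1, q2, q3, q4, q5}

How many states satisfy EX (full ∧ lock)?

5

Sat(full ∧ lock) = {q0, q1, q2, q5}
Sat(EX (full ∧ lock)) = {s : some successor in {q0, q1, q2, q5}} = {q1, q2, q5, q6, q8}
|Sat(EX (full ∧ lock))| = |{q1, q2, q5, q6, q8}| = 5.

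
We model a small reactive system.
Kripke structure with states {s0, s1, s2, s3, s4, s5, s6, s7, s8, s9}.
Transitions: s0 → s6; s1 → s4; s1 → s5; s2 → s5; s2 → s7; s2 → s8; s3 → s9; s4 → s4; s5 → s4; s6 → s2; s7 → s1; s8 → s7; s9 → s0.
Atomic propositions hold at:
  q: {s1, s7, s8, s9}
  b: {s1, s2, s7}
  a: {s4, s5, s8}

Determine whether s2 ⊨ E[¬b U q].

Sat(¬b) = {s0, s3, s4, s5, s6, s8, s9}
E[¬b U q]: least fixpoint, start Z0 = Sat(q) = {s1, s7, s8, s9}, add states in Sat(¬b) with some successor in Z. Z1 = {s1, s3, s7, s8, s9}; fixed.
Sat(E[¬b U q]) = {s1, s3, s7, s8, s9}
s2 ∉ Sat(E[¬b U q]) = {s1, s3, s7, s8, s9}, so the formula does not hold at s2.

No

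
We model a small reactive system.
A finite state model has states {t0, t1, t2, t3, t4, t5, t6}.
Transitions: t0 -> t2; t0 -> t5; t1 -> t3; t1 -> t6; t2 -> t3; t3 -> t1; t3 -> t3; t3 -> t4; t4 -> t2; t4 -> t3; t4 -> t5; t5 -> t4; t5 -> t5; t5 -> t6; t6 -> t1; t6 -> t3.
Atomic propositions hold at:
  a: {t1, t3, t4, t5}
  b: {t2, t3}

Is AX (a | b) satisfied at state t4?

Sat(a | b) = {t1, t2, t3, t4, t5}
Sat(AX (a | b)) = {s : every successor in {t1, t2, t3, t4, t5}} = {t0, t2, t3, t4, t6}
t4 ∈ Sat(AX (a | b)) = {t0, t2, t3, t4, t6}, so the formula holds at t4.

Yes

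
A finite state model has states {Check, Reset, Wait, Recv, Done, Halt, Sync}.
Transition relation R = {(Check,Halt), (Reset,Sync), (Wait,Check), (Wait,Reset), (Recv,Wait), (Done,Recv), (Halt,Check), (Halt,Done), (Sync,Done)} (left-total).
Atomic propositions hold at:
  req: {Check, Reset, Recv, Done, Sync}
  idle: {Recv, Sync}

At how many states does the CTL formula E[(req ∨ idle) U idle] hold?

Sat(req ∨ idle) = {Check, Reset, Recv, Done, Sync}
E[(req ∨ idle) U idle]: least fixpoint, start Z0 = Sat(idle) = {Recv, Sync}, add states in Sat(req ∨ idle) with some successor in Z. Z1 = {Reset, Recv, Done, Sync}; fixed.
Sat(E[(req ∨ idle) U idle]) = {Reset, Recv, Done, Sync}
|Sat(E[(req ∨ idle) U idle])| = |{Reset, Recv, Done, Sync}| = 4.

4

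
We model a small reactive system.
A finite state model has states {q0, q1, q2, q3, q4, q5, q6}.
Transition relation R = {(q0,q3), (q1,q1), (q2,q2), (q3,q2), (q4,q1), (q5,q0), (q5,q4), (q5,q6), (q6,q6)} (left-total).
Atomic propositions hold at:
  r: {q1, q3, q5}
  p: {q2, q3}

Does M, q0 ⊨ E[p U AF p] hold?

AF p: least fixpoint, start Z0 = {q2, q3}, add states with every successor in Z. Z1 = {q0, q2, q3}; fixed.
Sat(AF p) = {q0, q2, q3}
E[p U AF p]: least fixpoint, start Z0 = Sat(AF p) = {q0, q2, q3}, add states in Sat(p) with some successor in Z. Already a fixed point.
Sat(E[p U AF p]) = {q0, q2, q3}
q0 ∈ Sat(E[p U AF p]) = {q0, q2, q3}, so the formula holds at q0.

Yes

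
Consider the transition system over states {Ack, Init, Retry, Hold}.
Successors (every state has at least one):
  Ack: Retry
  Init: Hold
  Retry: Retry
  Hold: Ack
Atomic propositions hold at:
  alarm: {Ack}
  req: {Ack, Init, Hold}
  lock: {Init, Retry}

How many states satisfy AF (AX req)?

Sat(AX req) = {s : every successor in {Ack, Init, Hold}} = {Init, Hold}
AF (AX req): least fixpoint, start Z0 = {Init, Hold}, add states with every successor in Z. Already a fixed point.
Sat(AF (AX req)) = {Init, Hold}
|Sat(AF (AX req))| = |{Init, Hold}| = 2.

2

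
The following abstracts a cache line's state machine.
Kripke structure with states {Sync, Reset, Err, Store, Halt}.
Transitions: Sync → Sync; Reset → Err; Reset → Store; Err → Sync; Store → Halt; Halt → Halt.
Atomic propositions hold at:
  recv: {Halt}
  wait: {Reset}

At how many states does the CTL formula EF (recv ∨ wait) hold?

Sat(recv ∨ wait) = {Reset, Halt}
EF (recv ∨ wait): least fixpoint, start Z0 = {Reset, Halt}, add states with some successor in Z. Z1 = {Reset, Store, Halt}; fixed.
Sat(EF (recv ∨ wait)) = {Reset, Store, Halt}
|Sat(EF (recv ∨ wait))| = |{Reset, Store, Halt}| = 3.

3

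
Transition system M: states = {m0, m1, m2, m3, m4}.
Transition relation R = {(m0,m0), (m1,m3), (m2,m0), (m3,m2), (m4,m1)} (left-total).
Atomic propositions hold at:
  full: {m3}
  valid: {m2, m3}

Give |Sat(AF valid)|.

4

AF valid: least fixpoint, start Z0 = {m2, m3}, add states with every successor in Z. Z1 = {m1, m2, m3}; Z2 = {m1, m2, m3, m4}; fixed.
Sat(AF valid) = {m1, m2, m3, m4}
|Sat(AF valid)| = |{m1, m2, m3, m4}| = 4.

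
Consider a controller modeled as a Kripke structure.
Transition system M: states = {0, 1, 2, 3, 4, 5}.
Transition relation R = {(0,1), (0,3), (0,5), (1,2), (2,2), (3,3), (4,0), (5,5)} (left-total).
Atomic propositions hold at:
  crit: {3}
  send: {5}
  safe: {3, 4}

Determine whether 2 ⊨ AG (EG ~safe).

Yes

Sat(~safe) = {0, 1, 2, 5}
EG ~safe: greatest fixpoint, start Z0 = {0, 1, 2, 5}, keep only states in Sat with some successor in Z. Already a fixed point.
Sat(EG ~safe) = {0, 1, 2, 5}
AG (EG ~safe): greatest fixpoint, start Z0 = {0, 1, 2, 5}, keep only states in Sat with every successor in Z. Z1 = {1, 2, 5}; fixed.
Sat(AG (EG ~safe)) = {1, 2, 5}
2 ∈ Sat(AG (EG ~safe)) = {1, 2, 5}, so the formula holds at 2.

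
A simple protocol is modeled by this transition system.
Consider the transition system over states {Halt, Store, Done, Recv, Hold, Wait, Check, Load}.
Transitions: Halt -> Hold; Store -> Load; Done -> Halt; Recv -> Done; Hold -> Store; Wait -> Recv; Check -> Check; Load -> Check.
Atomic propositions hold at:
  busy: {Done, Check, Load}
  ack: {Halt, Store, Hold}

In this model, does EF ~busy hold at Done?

Sat(~busy) = {Halt, Store, Recv, Hold, Wait}
EF ~busy: least fixpoint, start Z0 = {Halt, Store, Recv, Hold, Wait}, add states with some successor in Z. Z1 = {Halt, Store, Done, Recv, Hold, Wait}; fixed.
Sat(EF ~busy) = {Halt, Store, Done, Recv, Hold, Wait}
Done ∈ Sat(EF ~busy) = {Halt, Store, Done, Recv, Hold, Wait}, so the formula holds at Done.

Yes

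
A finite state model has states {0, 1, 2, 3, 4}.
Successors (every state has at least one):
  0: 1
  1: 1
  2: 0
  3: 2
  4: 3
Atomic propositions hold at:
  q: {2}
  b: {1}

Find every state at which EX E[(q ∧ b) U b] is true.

Sat(q ∧ b) = ∅
E[(q ∧ b) U b]: least fixpoint, start Z0 = Sat(b) = {1}, add states in Sat(q ∧ b) with some successor in Z. Already a fixed point.
Sat(E[(q ∧ b) U b]) = {1}
Sat(EX E[(q ∧ b) U b]) = {s : some successor in {1}} = {0, 1}

{0, 1}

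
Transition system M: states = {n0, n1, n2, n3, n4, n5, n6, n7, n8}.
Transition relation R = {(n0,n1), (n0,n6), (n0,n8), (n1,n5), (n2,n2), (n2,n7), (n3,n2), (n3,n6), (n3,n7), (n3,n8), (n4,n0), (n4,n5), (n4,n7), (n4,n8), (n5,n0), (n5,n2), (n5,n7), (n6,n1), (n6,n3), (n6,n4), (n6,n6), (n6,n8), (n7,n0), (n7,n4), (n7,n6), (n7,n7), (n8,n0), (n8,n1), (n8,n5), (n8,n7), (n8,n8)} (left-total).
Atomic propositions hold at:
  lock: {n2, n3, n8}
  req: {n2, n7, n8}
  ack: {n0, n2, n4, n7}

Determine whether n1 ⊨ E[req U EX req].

Sat(EX req) = {s : some successor in {n2, n7, n8}} = {n0, n2, n3, n4, n5, n6, n7, n8}
E[req U EX req]: least fixpoint, start Z0 = Sat(EX req) = {n0, n2, n3, n4, n5, n6, n7, n8}, add states in Sat(req) with some successor in Z. Already a fixed point.
Sat(E[req U EX req]) = {n0, n2, n3, n4, n5, n6, n7, n8}
n1 ∉ Sat(E[req U EX req]) = {n0, n2, n3, n4, n5, n6, n7, n8}, so the formula does not hold at n1.

No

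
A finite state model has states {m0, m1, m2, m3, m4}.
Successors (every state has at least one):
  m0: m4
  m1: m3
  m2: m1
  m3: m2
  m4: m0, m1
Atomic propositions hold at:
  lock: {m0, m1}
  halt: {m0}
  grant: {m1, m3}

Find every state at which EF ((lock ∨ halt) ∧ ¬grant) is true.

{m0, m4}

Sat(lock ∨ halt) = {m0, m1}
Sat(¬grant) = {m0, m2, m4}
Sat((lock ∨ halt) ∧ ¬grant) = {m0}
EF ((lock ∨ halt) ∧ ¬grant): least fixpoint, start Z0 = {m0}, add states with some successor in Z. Z1 = {m0, m4}; fixed.
Sat(EF ((lock ∨ halt) ∧ ¬grant)) = {m0, m4}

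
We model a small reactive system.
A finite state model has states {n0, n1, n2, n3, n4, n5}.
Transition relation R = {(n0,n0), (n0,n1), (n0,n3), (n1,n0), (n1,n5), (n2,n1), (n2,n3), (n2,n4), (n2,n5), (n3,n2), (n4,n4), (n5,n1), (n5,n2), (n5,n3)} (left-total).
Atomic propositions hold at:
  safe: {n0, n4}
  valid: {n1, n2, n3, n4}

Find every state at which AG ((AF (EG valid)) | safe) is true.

{n4}

EG valid: greatest fixpoint, start Z0 = {n1, n2, n3, n4}, keep only states in Sat with some successor in Z. Z1 = {n2, n3, n4}; fixed.
Sat(EG valid) = {n2, n3, n4}
AF (EG valid): least fixpoint, start Z0 = {n2, n3, n4}, add states with every successor in Z. Already a fixed point.
Sat(AF (EG valid)) = {n2, n3, n4}
Sat((AF (EG valid)) | safe) = {n0, n2, n3, n4}
AG ((AF (EG valid)) | safe): greatest fixpoint, start Z0 = {n0, n2, n3, n4}, keep only states in Sat with every successor in Z. Z1 = {n3, n4}; Z2 = {n4}; fixed.
Sat(AG ((AF (EG valid)) | safe)) = {n4}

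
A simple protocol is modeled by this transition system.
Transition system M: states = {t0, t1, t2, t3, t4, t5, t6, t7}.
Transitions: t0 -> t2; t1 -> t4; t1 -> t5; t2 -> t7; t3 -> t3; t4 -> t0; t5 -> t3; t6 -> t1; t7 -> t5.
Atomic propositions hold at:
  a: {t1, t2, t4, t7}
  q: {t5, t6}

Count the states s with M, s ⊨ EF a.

EF a: least fixpoint, start Z0 = {t1, t2, t4, t7}, add states with some successor in Z. Z1 = {t0, t1, t2, t4, t6, t7}; fixed.
Sat(EF a) = {t0, t1, t2, t4, t6, t7}
|Sat(EF a)| = |{t0, t1, t2, t4, t6, t7}| = 6.

6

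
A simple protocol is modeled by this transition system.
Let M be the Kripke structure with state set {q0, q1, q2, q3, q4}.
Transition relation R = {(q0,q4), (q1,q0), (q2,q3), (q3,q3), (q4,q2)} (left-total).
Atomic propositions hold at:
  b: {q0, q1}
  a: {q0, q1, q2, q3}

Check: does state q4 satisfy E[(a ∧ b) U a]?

No

Sat(a ∧ b) = {q0, q1}
E[(a ∧ b) U a]: least fixpoint, start Z0 = Sat(a) = {q0, q1, q2, q3}, add states in Sat(a ∧ b) with some successor in Z. Already a fixed point.
Sat(E[(a ∧ b) U a]) = {q0, q1, q2, q3}
q4 ∉ Sat(E[(a ∧ b) U a]) = {q0, q1, q2, q3}, so the formula does not hold at q4.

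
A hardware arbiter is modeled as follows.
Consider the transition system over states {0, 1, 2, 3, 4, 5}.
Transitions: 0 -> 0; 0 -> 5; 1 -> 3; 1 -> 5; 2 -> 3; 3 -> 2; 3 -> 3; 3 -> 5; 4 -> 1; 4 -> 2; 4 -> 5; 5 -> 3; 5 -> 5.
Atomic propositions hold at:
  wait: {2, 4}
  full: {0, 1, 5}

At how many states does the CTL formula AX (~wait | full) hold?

Sat(~wait) = {0, 1, 3, 5}
Sat(~wait | full) = {0, 1, 3, 5}
Sat(AX (~wait | full)) = {s : every successor in {0, 1, 3, 5}} = {0, 1, 2, 5}
|Sat(AX (~wait | full))| = |{0, 1, 2, 5}| = 4.

4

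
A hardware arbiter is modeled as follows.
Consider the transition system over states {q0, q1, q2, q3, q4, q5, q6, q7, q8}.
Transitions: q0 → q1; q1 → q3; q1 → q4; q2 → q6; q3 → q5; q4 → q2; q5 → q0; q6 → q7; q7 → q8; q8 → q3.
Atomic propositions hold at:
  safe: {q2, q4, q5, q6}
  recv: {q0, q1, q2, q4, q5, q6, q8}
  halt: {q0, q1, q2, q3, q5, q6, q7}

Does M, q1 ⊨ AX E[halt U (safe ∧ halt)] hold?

Sat(safe ∧ halt) = {q2, q5, q6}
E[halt U (safe ∧ halt)]: least fixpoint, start Z0 = Sat((safe ∧ halt)) = {q2, q5, q6}, add states in Sat(halt) with some successor in Z. Z1 = {q2, q3, q5, q6}; Z2 = {q1, q2, q3, q5, q6}; Z3 = {q0, q1, q2, q3, q5, q6}; fixed.
Sat(E[halt U (safe ∧ halt)]) = {q0, q1, q2, q3, q5, q6}
Sat(AX E[halt U (safe ∧ halt)]) = {s : every successor in {q0, q1, q2, q3, q5, q6}} = {q0, q2, q3, q4, q5, q8}
q1 ∉ Sat(AX E[halt U (safe ∧ halt)]) = {q0, q2, q3, q4, q5, q8}, so the formula does not hold at q1.

No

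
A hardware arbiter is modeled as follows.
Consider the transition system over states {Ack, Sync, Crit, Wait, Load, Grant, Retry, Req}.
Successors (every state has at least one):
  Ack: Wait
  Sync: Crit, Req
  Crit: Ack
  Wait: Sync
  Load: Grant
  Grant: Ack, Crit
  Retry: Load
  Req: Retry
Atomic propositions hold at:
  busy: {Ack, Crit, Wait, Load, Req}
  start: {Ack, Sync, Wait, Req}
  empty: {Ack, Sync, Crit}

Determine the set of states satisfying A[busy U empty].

A[busy U empty]: least fixpoint, start Z0 = Sat(empty) = {Ack, Sync, Crit}, add states in Sat(busy) with every successor in Z. Z1 = {Ack, Sync, Crit, Wait}; fixed.
Sat(A[busy U empty]) = {Ack, Sync, Crit, Wait}

{Ack, Sync, Crit, Wait}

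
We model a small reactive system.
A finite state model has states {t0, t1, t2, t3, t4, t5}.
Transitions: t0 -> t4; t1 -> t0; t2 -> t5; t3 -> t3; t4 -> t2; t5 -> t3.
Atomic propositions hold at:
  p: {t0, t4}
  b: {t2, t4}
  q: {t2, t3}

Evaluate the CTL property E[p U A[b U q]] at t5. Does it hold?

No

A[b U q]: least fixpoint, start Z0 = Sat(q) = {t2, t3}, add states in Sat(b) with every successor in Z. Z1 = {t2, t3, t4}; fixed.
Sat(A[b U q]) = {t2, t3, t4}
E[p U A[b U q]]: least fixpoint, start Z0 = Sat(A[b U q]) = {t2, t3, t4}, add states in Sat(p) with some successor in Z. Z1 = {t0, t2, t3, t4}; fixed.
Sat(E[p U A[b U q]]) = {t0, t2, t3, t4}
t5 ∉ Sat(E[p U A[b U q]]) = {t0, t2, t3, t4}, so the formula does not hold at t5.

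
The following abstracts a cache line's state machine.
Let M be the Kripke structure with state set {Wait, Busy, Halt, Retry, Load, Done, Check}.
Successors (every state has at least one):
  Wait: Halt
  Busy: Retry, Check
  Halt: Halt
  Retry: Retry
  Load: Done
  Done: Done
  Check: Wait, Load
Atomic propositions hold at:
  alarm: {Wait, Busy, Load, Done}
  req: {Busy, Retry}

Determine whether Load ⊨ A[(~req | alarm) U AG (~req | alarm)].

Sat(~req) = {Wait, Halt, Load, Done, Check}
Sat(~req | alarm) = {Wait, Busy, Halt, Load, Done, Check}
AG (~req | alarm): greatest fixpoint, start Z0 = {Wait, Busy, Halt, Load, Done, Check}, keep only states in Sat with every successor in Z. Z1 = {Wait, Halt, Load, Done, Check}; fixed.
Sat(AG (~req | alarm)) = {Wait, Halt, Load, Done, Check}
A[(~req | alarm) U AG (~req | alarm)]: least fixpoint, start Z0 = Sat(AG (~req | alarm)) = {Wait, Halt, Load, Done, Check}, add states in Sat(~req | alarm) with every successor in Z. Already a fixed point.
Sat(A[(~req | alarm) U AG (~req | alarm)]) = {Wait, Halt, Load, Done, Check}
Load ∈ Sat(A[(~req | alarm) U AG (~req | alarm)]) = {Wait, Halt, Load, Done, Check}, so the formula holds at Load.

Yes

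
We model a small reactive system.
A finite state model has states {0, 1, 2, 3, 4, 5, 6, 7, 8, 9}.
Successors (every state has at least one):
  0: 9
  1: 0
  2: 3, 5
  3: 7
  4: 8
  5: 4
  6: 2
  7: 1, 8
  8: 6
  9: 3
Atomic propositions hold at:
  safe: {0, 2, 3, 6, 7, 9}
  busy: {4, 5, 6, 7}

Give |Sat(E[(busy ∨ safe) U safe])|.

Sat(busy ∨ safe) = {0, 2, 3, 4, 5, 6, 7, 9}
E[(busy ∨ safe) U safe]: least fixpoint, start Z0 = Sat(safe) = {0, 2, 3, 6, 7, 9}, add states in Sat(busy ∨ safe) with some successor in Z. Already a fixed point.
Sat(E[(busy ∨ safe) U safe]) = {0, 2, 3, 6, 7, 9}
|Sat(E[(busy ∨ safe) U safe])| = |{0, 2, 3, 6, 7, 9}| = 6.

6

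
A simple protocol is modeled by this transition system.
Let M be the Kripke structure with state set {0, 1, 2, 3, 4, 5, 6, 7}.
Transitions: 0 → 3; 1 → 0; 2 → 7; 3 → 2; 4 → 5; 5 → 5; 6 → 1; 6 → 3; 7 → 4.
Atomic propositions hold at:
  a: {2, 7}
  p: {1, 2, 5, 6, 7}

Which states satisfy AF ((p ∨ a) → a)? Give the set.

{0, 1, 2, 3, 4, 6, 7}

Sat(p ∨ a) = {1, 2, 5, 6, 7}
Sat((p ∨ a) → a) = {0, 2, 3, 4, 7}
AF ((p ∨ a) → a): least fixpoint, start Z0 = {0, 2, 3, 4, 7}, add states with every successor in Z. Z1 = {0, 1, 2, 3, 4, 7}; Z2 = {0, 1, 2, 3, 4, 6, 7}; fixed.
Sat(AF ((p ∨ a) → a)) = {0, 1, 2, 3, 4, 6, 7}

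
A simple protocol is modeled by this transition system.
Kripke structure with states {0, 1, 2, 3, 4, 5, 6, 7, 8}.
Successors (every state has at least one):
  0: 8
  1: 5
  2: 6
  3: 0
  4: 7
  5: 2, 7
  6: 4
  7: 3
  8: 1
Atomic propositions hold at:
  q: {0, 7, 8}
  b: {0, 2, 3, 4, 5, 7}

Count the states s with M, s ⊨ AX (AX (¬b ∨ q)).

Sat(¬b) = {1, 6, 8}
Sat(¬b ∨ q) = {0, 1, 6, 7, 8}
Sat(AX (¬b ∨ q)) = {s : every successor in {0, 1, 6, 7, 8}} = {0, 2, 3, 4, 8}
Sat(AX (AX (¬b ∨ q))) = {s : every successor in {0, 2, 3, 4, 8}} = {0, 3, 6, 7}
|Sat(AX (AX (¬b ∨ q)))| = |{0, 3, 6, 7}| = 4.

4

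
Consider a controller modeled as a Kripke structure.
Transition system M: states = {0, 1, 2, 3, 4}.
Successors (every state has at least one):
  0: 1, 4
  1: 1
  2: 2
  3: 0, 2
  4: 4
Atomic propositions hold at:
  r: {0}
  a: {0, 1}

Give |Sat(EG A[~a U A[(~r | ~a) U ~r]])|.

4

Sat(~a) = {2, 3, 4}
Sat(~r) = {1, 2, 3, 4}
Sat(~r | ~a) = {1, 2, 3, 4}
A[(~r | ~a) U ~r]: least fixpoint, start Z0 = Sat(~r) = {1, 2, 3, 4}, add states in Sat(~r | ~a) with every successor in Z. Already a fixed point.
Sat(A[(~r | ~a) U ~r]) = {1, 2, 3, 4}
A[~a U A[(~r | ~a) U ~r]]: least fixpoint, start Z0 = Sat(A[(~r | ~a) U ~r]) = {1, 2, 3, 4}, add states in Sat(~a) with every successor in Z. Already a fixed point.
Sat(A[~a U A[(~r | ~a) U ~r]]) = {1, 2, 3, 4}
EG A[~a U A[(~r | ~a) U ~r]]: greatest fixpoint, start Z0 = {1, 2, 3, 4}, keep only states in Sat with some successor in Z. Already a fixed point.
Sat(EG A[~a U A[(~r | ~a) U ~r]]) = {1, 2, 3, 4}
|Sat(EG A[~a U A[(~r | ~a) U ~r]])| = |{1, 2, 3, 4}| = 4.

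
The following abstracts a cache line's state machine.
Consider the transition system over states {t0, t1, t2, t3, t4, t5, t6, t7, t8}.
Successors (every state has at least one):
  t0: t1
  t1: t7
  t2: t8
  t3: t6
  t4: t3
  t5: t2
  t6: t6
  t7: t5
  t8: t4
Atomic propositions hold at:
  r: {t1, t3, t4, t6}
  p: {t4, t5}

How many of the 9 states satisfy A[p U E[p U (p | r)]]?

5

Sat(p | r) = {t1, t3, t4, t5, t6}
E[p U (p | r)]: least fixpoint, start Z0 = Sat((p | r)) = {t1, t3, t4, t5, t6}, add states in Sat(p) with some successor in Z. Already a fixed point.
Sat(E[p U (p | r)]) = {t1, t3, t4, t5, t6}
A[p U E[p U (p | r)]]: least fixpoint, start Z0 = Sat(E[p U (p | r)]) = {t1, t3, t4, t5, t6}, add states in Sat(p) with every successor in Z. Already a fixed point.
Sat(A[p U E[p U (p | r)]]) = {t1, t3, t4, t5, t6}
|Sat(A[p U E[p U (p | r)]])| = |{t1, t3, t4, t5, t6}| = 5.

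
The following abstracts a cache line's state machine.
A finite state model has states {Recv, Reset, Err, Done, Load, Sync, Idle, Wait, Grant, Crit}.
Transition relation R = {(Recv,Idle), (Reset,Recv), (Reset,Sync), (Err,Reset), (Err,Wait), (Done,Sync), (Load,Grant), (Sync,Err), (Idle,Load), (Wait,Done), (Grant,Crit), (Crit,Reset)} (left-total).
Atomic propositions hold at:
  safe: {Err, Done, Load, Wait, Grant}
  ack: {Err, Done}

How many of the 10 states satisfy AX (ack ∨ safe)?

4

Sat(ack ∨ safe) = {Err, Done, Load, Wait, Grant}
Sat(AX (ack ∨ safe)) = {s : every successor in {Err, Done, Load, Wait, Grant}} = {Load, Sync, Idle, Wait}
|Sat(AX (ack ∨ safe))| = |{Load, Sync, Idle, Wait}| = 4.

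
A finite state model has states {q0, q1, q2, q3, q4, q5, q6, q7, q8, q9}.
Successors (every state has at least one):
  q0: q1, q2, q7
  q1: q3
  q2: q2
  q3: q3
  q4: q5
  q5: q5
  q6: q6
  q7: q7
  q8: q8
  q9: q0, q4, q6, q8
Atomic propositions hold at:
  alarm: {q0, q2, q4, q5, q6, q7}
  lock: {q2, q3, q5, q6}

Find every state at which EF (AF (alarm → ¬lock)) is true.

Sat(¬lock) = {q0, q1, q4, q7, q8, q9}
Sat(alarm → ¬lock) = {q0, q1, q3, q4, q7, q8, q9}
AF (alarm → ¬lock): least fixpoint, start Z0 = {q0, q1, q3, q4, q7, q8, q9}, add states with every successor in Z. Already a fixed point.
Sat(AF (alarm → ¬lock)) = {q0, q1, q3, q4, q7, q8, q9}
EF (AF (alarm → ¬lock)): least fixpoint, start Z0 = {q0, q1, q3, q4, q7, q8, q9}, add states with some successor in Z. Already a fixed point.
Sat(EF (AF (alarm → ¬lock))) = {q0, q1, q3, q4, q7, q8, q9}

{q0, q1, q3, q4, q7, q8, q9}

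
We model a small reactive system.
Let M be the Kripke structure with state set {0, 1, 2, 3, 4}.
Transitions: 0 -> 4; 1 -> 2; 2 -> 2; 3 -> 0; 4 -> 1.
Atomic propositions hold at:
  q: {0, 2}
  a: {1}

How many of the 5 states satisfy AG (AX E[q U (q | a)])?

3

Sat(q | a) = {0, 1, 2}
E[q U (q | a)]: least fixpoint, start Z0 = Sat((q | a)) = {0, 1, 2}, add states in Sat(q) with some successor in Z. Already a fixed point.
Sat(E[q U (q | a)]) = {0, 1, 2}
Sat(AX E[q U (q | a)]) = {s : every successor in {0, 1, 2}} = {1, 2, 3, 4}
AG (AX E[q U (q | a)]): greatest fixpoint, start Z0 = {1, 2, 3, 4}, keep only states in Sat with every successor in Z. Z1 = {1, 2, 4}; fixed.
Sat(AG (AX E[q U (q | a)])) = {1, 2, 4}
|Sat(AG (AX E[q U (q | a)]))| = |{1, 2, 4}| = 3.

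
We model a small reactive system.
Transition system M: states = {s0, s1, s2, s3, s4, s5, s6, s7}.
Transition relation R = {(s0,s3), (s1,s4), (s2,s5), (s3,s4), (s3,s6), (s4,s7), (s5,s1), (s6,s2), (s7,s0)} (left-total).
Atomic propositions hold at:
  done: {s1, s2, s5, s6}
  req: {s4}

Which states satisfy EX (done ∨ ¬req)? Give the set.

{s0, s2, s3, s4, s5, s6, s7}

Sat(¬req) = {s0, s1, s2, s3, s5, s6, s7}
Sat(done ∨ ¬req) = {s0, s1, s2, s3, s5, s6, s7}
Sat(EX (done ∨ ¬req)) = {s : some successor in {s0, s1, s2, s3, s5, s6, s7}} = {s0, s2, s3, s4, s5, s6, s7}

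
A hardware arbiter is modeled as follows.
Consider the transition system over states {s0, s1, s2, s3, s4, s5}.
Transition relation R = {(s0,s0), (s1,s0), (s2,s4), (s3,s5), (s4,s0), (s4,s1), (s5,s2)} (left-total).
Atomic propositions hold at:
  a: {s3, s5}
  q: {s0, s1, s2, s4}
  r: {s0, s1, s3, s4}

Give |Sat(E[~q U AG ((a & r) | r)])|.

3

Sat(~q) = {s3, s5}
Sat(a & r) = {s3}
Sat((a & r) | r) = {s0, s1, s3, s4}
AG ((a & r) | r): greatest fixpoint, start Z0 = {s0, s1, s3, s4}, keep only states in Sat with every successor in Z. Z1 = {s0, s1, s4}; fixed.
Sat(AG ((a & r) | r)) = {s0, s1, s4}
E[~q U AG ((a & r) | r)]: least fixpoint, start Z0 = Sat(AG ((a & r) | r)) = {s0, s1, s4}, add states in Sat(~q) with some successor in Z. Already a fixed point.
Sat(E[~q U AG ((a & r) | r)]) = {s0, s1, s4}
|Sat(E[~q U AG ((a & r) | r)])| = |{s0, s1, s4}| = 3.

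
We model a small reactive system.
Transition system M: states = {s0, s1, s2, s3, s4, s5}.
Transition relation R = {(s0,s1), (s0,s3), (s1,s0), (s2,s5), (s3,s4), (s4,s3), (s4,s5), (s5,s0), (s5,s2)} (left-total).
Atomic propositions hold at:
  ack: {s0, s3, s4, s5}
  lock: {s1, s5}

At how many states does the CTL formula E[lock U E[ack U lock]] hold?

5

E[ack U lock]: least fixpoint, start Z0 = Sat(lock) = {s1, s5}, add states in Sat(ack) with some successor in Z. Z1 = {s0, s1, s4, s5}; Z2 = {s0, s1, s3, s4, s5}; fixed.
Sat(E[ack U lock]) = {s0, s1, s3, s4, s5}
E[lock U E[ack U lock]]: least fixpoint, start Z0 = Sat(E[ack U lock]) = {s0, s1, s3, s4, s5}, add states in Sat(lock) with some successor in Z. Already a fixed point.
Sat(E[lock U E[ack U lock]]) = {s0, s1, s3, s4, s5}
|Sat(E[lock U E[ack U lock]])| = |{s0, s1, s3, s4, s5}| = 5.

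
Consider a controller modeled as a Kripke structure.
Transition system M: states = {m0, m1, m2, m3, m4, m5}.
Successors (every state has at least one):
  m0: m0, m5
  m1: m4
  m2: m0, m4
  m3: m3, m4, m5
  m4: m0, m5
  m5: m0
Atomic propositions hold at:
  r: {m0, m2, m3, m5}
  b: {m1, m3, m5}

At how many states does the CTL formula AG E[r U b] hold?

E[r U b]: least fixpoint, start Z0 = Sat(b) = {m1, m3, m5}, add states in Sat(r) with some successor in Z. Z1 = {m0, m1, m3, m5}; Z2 = {m0, m1, m2, m3, m5}; fixed.
Sat(E[r U b]) = {m0, m1, m2, m3, m5}
AG E[r U b]: greatest fixpoint, start Z0 = {m0, m1, m2, m3, m5}, keep only states in Sat with every successor in Z. Z1 = {m0, m5}; fixed.
Sat(AG E[r U b]) = {m0, m5}
|Sat(AG E[r U b])| = |{m0, m5}| = 2.

2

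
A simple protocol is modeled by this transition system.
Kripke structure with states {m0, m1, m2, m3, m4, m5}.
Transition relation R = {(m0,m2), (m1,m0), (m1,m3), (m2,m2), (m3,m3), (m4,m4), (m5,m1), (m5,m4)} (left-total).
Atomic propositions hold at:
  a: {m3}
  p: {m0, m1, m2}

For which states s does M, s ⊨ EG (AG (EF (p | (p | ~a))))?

{m0, m2, m4}

Sat(~a) = {m0, m1, m2, m4, m5}
Sat(p | ~a) = {m0, m1, m2, m4, m5}
Sat(p | (p | ~a)) = {m0, m1, m2, m4, m5}
EF (p | (p | ~a)): least fixpoint, start Z0 = {m0, m1, m2, m4, m5}, add states with some successor in Z. Already a fixed point.
Sat(EF (p | (p | ~a))) = {m0, m1, m2, m4, m5}
AG (EF (p | (p | ~a))): greatest fixpoint, start Z0 = {m0, m1, m2, m4, m5}, keep only states in Sat with every successor in Z. Z1 = {m0, m2, m4, m5}; Z2 = {m0, m2, m4}; fixed.
Sat(AG (EF (p | (p | ~a)))) = {m0, m2, m4}
EG (AG (EF (p | (p | ~a)))): greatest fixpoint, start Z0 = {m0, m2, m4}, keep only states in Sat with some successor in Z. Already a fixed point.
Sat(EG (AG (EF (p | (p | ~a))))) = {m0, m2, m4}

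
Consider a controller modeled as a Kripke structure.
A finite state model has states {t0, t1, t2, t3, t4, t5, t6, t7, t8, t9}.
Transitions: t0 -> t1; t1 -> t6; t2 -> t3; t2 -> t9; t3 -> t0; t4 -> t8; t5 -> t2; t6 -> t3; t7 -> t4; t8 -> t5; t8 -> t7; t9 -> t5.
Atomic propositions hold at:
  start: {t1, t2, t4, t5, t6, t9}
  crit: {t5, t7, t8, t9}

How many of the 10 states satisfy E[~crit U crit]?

6

Sat(~crit) = {t0, t1, t2, t3, t4, t6}
E[~crit U crit]: least fixpoint, start Z0 = Sat(crit) = {t5, t7, t8, t9}, add states in Sat(~crit) with some successor in Z. Z1 = {t2, t4, t5, t7, t8, t9}; fixed.
Sat(E[~crit U crit]) = {t2, t4, t5, t7, t8, t9}
|Sat(E[~crit U crit])| = |{t2, t4, t5, t7, t8, t9}| = 6.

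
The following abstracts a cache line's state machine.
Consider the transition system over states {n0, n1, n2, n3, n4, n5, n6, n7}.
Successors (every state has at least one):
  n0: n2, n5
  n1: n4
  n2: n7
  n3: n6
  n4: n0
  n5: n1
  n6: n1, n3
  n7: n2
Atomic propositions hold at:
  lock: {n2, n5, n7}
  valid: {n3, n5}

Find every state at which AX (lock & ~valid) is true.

Sat(~valid) = {n0, n1, n2, n4, n6, n7}
Sat(lock & ~valid) = {n2, n7}
Sat(AX (lock & ~valid)) = {s : every successor in {n2, n7}} = {n2, n7}

{n2, n7}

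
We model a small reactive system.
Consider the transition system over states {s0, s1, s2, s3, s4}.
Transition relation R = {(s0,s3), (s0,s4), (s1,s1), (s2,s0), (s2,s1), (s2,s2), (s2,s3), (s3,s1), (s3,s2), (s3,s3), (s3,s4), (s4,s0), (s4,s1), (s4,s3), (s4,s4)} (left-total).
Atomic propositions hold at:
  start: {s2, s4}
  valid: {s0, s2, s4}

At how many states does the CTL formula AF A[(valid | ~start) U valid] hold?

3

Sat(~start) = {s0, s1, s3}
Sat(valid | ~start) = {s0, s1, s2, s3, s4}
A[(valid | ~start) U valid]: least fixpoint, start Z0 = Sat(valid) = {s0, s2, s4}, add states in Sat(valid | ~start) with every successor in Z. Already a fixed point.
Sat(A[(valid | ~start) U valid]) = {s0, s2, s4}
AF A[(valid | ~start) U valid]: least fixpoint, start Z0 = {s0, s2, s4}, add states with every successor in Z. Already a fixed point.
Sat(AF A[(valid | ~start) U valid]) = {s0, s2, s4}
|Sat(AF A[(valid | ~start) U valid])| = |{s0, s2, s4}| = 3.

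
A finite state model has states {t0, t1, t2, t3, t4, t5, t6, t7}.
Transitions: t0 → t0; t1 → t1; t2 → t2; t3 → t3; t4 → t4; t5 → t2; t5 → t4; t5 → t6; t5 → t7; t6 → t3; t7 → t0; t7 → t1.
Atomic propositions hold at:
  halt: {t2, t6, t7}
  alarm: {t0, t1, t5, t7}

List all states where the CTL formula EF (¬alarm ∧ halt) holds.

{t2, t5, t6}

Sat(¬alarm) = {t2, t3, t4, t6}
Sat(¬alarm ∧ halt) = {t2, t6}
EF (¬alarm ∧ halt): least fixpoint, start Z0 = {t2, t6}, add states with some successor in Z. Z1 = {t2, t5, t6}; fixed.
Sat(EF (¬alarm ∧ halt)) = {t2, t5, t6}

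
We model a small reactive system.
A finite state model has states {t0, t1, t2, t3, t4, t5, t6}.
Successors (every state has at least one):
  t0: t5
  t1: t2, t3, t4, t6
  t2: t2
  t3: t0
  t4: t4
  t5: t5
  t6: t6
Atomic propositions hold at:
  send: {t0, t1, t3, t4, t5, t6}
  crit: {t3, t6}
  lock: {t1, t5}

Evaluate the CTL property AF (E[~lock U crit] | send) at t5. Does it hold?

Yes

Sat(~lock) = {t0, t2, t3, t4, t6}
E[~lock U crit]: least fixpoint, start Z0 = Sat(crit) = {t3, t6}, add states in Sat(~lock) with some successor in Z. Already a fixed point.
Sat(E[~lock U crit]) = {t3, t6}
Sat(E[~lock U crit] | send) = {t0, t1, t3, t4, t5, t6}
AF (E[~lock U crit] | send): least fixpoint, start Z0 = {t0, t1, t3, t4, t5, t6}, add states with every successor in Z. Already a fixed point.
Sat(AF (E[~lock U crit] | send)) = {t0, t1, t3, t4, t5, t6}
t5 ∈ Sat(AF (E[~lock U crit] | send)) = {t0, t1, t3, t4, t5, t6}, so the formula holds at t5.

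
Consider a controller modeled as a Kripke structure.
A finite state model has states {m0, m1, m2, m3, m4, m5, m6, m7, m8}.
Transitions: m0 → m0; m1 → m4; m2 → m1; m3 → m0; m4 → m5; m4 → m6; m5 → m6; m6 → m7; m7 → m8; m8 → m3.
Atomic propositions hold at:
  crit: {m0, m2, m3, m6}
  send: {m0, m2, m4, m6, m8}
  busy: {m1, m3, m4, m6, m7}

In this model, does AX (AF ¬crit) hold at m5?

Yes

Sat(¬crit) = {m1, m4, m5, m7, m8}
AF ¬crit: least fixpoint, start Z0 = {m1, m4, m5, m7, m8}, add states with every successor in Z. Z1 = {m1, m2, m4, m5, m6, m7, m8}; fixed.
Sat(AF ¬crit) = {m1, m2, m4, m5, m6, m7, m8}
Sat(AX (AF ¬crit)) = {s : every successor in {m1, m2, m4, m5, m6, m7, m8}} = {m1, m2, m4, m5, m6, m7}
m5 ∈ Sat(AX (AF ¬crit)) = {m1, m2, m4, m5, m6, m7}, so the formula holds at m5.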